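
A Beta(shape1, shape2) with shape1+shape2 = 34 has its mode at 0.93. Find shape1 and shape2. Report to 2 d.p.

shape1 = 30.76, shape2 = 3.24

Mode = (shape1−1)/(κ−2) with κ = shape1+shape2, so shape1−1 = 0.93·32 = 29.76.
shape1 = 30.76; shape2 = κ − shape1 = 3.24.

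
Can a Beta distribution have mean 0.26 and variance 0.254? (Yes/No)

A Beta with mean μ has variance μ(1−μ)/(α+β+1) < μ(1−μ).
Here μ(1−μ) = 0.26×0.74 = 0.1924, and 0.254 ≥ 0.1924.

No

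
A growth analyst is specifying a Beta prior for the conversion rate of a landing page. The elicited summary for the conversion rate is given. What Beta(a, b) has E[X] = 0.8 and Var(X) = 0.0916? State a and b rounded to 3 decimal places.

Write ν = a+b; then a = μν and Var = μ(1−μ)/(ν+1).
ν = μ(1−μ)/Var − 1 = 0.16/0.0916 − 1 = 0.7467.
a = 0.8·0.7467 = 0.597, b = 0.2·0.7467 = 0.149.

a = 0.597, b = 0.149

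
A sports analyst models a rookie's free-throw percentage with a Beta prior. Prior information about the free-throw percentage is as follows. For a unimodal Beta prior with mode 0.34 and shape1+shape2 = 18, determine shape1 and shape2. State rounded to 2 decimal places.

shape1 = 6.44, shape2 = 11.56

For shape1,shape2>1 the mode is (shape1−1)/(shape1+shape2−2), so shape1 = mode·(κ−2)+1 = 0.34×16+1 = 6.44.
And shape2 = (1−mode)·(κ−2)+1 = 0.66×16+1 = 11.56.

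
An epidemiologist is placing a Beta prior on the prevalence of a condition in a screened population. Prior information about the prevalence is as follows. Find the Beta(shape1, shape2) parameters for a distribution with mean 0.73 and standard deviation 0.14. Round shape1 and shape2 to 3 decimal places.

First σ² = 0.0196. Setting shape1 = μn, shape2 = (1−μ)n with n = shape1+shape2,
μ(1−μ)/(n+1) = 0.0196 ⇒ n+1 = 0.1971/0.0196 = 10.0561 ⇒ n = 9.0561.
Hence shape1 = 0.73×9.0561 = 6.611, shape2 = 0.27×9.0561 = 2.445.

shape1 = 6.611, shape2 = 2.445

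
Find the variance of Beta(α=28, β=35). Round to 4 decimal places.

0.0039

μ = 28/63 = 0.444444; Var = μ(1−μ)/(α+β+1) = 0.2469136/64 = 0.0039.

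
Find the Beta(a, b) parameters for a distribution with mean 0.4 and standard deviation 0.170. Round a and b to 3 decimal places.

Variance = 0.170² = 0.028900. The moment-matching identity a+b = μ(1−μ)/Var − 1 gives
a+b = 0.24/0.028900 − 1 = 7.3045, so a = μ·7.3045 = 2.922 and b = (1−μ)·7.3045 = 4.383.

a = 2.922, b = 4.383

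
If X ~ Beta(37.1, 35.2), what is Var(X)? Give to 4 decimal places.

0.0034

μ = 37.1/72.3 = 0.513140; Var = μ(1−μ)/(α+β+1) = 0.2498273/73.3 = 0.0034.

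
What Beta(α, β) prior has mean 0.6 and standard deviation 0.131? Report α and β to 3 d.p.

α = 7.791, β = 5.194

First σ² = 0.017161. Setting α = μn, β = (1−μ)n with n = α+β,
μ(1−μ)/(n+1) = 0.017161 ⇒ n+1 = 0.24/0.017161 = 13.9852 ⇒ n = 12.9852.
Hence α = 0.6×12.9852 = 7.791, β = 0.4×12.9852 = 5.194.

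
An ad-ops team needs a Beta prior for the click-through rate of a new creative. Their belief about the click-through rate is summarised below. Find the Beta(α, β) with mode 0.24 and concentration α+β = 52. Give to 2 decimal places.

α = 13.00, β = 39.00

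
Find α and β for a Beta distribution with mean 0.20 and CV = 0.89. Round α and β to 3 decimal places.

Var = (CV·μ)² = (0.89×0.20)² = 0.031684.
α+β = μ(1−μ)/Var − 1 = 0.1600/0.031684 − 1 = 4.0499.
Thus α = 0.20·4.0499 = 0.810 and β = 0.80·4.0499 = 3.240.

α = 0.810, β = 3.240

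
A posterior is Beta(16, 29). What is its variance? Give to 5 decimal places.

μ = 16/45 = 0.355556; Var = μ(1−μ)/(α+β+1) = 0.2291358/46 = 0.00498.

0.00498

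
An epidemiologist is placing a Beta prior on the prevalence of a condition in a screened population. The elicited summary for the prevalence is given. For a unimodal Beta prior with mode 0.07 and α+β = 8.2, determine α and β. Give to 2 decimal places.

α = 1.43, β = 6.77

Mode = (α−1)/(κ−2) with κ = α+β, so α−1 = 0.07·6.2 = 0.43.
α = 1.43; β = κ − α = 6.77.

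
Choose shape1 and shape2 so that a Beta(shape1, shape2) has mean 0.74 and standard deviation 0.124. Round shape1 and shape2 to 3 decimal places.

Variance = 0.124² = 0.015376. The moment-matching identity shape1+shape2 = μ(1−μ)/Var − 1 gives
shape1+shape2 = 0.1924/0.015376 − 1 = 11.5130, so shape1 = μ·11.5130 = 8.520 and shape2 = (1−μ)·11.5130 = 2.993.

shape1 = 8.520, shape2 = 2.993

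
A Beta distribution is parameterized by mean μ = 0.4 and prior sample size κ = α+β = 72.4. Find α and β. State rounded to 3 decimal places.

α = 28.960, β = 43.440

α = μκ = 0.4×72.4 = 28.960 and β = (1−μ)κ = 0.6×72.4 = 43.440.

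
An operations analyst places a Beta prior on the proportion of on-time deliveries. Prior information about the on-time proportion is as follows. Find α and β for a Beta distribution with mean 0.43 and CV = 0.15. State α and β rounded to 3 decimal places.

α = 24.903, β = 33.011

σ = CV·μ = 0.15×0.43 = 0.06450, so σ² = 0.004160.
s+1 = μ(1−μ)/σ² = 0.2451/0.004160 = 58.9147, so s = α+β = 57.9147.
α = μs = 24.903, β = (1−μ)s = 33.011.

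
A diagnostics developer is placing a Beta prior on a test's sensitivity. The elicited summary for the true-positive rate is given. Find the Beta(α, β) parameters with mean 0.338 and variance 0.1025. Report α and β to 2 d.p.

α = 0.40, β = 0.78

Write ν = α+β; then α = μν and Var = μ(1−μ)/(ν+1).
ν = μ(1−μ)/Var − 1 = 0.223756/0.1025 − 1 = 1.1830.
α = 0.338·1.1830 = 0.40, β = 0.662·1.1830 = 0.78.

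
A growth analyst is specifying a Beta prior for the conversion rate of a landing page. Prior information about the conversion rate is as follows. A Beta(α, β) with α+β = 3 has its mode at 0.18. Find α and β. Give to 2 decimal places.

α = 1.18, β = 1.82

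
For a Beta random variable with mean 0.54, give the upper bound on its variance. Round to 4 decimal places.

For fixed mean μ the Beta variance is μ(1−μ)/(α+β+1), increasing as α+β decreases.
Its least upper bound (not attained) is μ(1−μ) = 0.54·0.46 = 0.2484.

0.2484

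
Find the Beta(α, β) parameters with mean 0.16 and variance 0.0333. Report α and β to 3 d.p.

α = 0.486, β = 2.550

Let s = α+β. The Beta variance is μ(1−μ)/(s+1).
So s+1 = μ(1−μ)/σ² = (0.16×0.84)/0.0333 = 0.1344/0.0333 = 4.0360, giving s = 3.0360.
Then α = μs = 0.16×3.0360 = 0.486 and β = (1−μ)s = 0.84×3.0360 = 2.550.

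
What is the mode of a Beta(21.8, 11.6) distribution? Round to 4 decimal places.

0.6624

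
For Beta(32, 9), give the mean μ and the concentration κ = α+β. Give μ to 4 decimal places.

κ = α+β = 32+9 = 41; μ = α/κ = 32/41 = 0.7805.

μ = 0.7805, κ = 41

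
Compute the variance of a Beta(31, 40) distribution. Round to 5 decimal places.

0.00342

μ = 31/71 = 0.436620; Var = μ(1−μ)/(α+β+1) = 0.2459829/72 = 0.00342.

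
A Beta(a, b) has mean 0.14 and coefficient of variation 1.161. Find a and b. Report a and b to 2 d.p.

Var = (CV·μ)² = (1.161×0.14)² = 0.026419.
a+b = μ(1−μ)/Var − 1 = 0.1204/0.026419 − 1 = 3.5573.
Thus a = 0.14·3.5573 = 0.50 and b = 0.86·3.5573 = 3.06.

a = 0.50, b = 3.06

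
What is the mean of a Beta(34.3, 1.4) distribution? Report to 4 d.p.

The Beta mean is α/(α+β) = 34.3/(34.3+1.4) = 0.9608.

0.9608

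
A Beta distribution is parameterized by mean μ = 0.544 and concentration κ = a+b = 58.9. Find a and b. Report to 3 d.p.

a = 32.042, b = 26.858

a = μκ = 0.544×58.9 = 32.042 and b = (1−μ)κ = 0.456×58.9 = 26.858.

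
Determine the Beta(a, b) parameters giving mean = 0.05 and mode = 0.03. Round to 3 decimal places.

a = 2.350, b = 44.650

With s = a+b: μ = a/s and mode = (a−1)/(s−2). Eliminating a = μs,
μs − 1 = m(s−2) ⇒ s(μ−m) = 1−2m ⇒ s = 0.94/0.02 = 47.0000.
So a = μs = 2.350, b = (1−μ)s = 44.650.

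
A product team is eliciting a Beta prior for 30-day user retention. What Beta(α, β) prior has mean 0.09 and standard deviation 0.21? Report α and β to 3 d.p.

α = 0.077, β = 0.780

Variance = 0.21² = 0.0441. The moment-matching identity α+β = μ(1−μ)/Var − 1 gives
α+β = 0.0819/0.0441 − 1 = 0.8571, so α = μ·0.8571 = 0.077 and β = (1−μ)·0.8571 = 0.780.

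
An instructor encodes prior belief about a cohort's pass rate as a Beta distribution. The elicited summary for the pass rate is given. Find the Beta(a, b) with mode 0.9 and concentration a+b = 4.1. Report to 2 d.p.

For a,b>1 the mode is (a−1)/(a+b−2), so a = mode·(κ−2)+1 = 0.9×2.1+1 = 2.89.
And b = (1−mode)·(κ−2)+1 = 0.1×2.1+1 = 1.21.

a = 2.89, b = 1.21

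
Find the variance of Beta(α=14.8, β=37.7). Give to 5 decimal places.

0.00378

μ = 14.8/52.5 = 0.281905; Var = μ(1−μ)/(α+β+1) = 0.2024345/53.5 = 0.00378.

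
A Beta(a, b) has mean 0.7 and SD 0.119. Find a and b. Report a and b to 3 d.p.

a = 9.681, b = 4.149

First σ² = 0.014161. Setting a = μn, b = (1−μ)n with n = a+b,
μ(1−μ)/(n+1) = 0.014161 ⇒ n+1 = 0.21/0.014161 = 14.8295 ⇒ n = 13.8295.
Hence a = 0.7×13.8295 = 9.681, b = 0.3×13.8295 = 4.149.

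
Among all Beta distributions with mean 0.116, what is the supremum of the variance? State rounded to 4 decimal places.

0.1025

For fixed mean μ the Beta variance is μ(1−μ)/(α+β+1), increasing as α+β decreases.
Its least upper bound (not attained) is μ(1−μ) = 0.116·0.884 = 0.1025.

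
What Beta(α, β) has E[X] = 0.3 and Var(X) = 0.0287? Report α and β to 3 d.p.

α = 1.895, β = 4.422

Write ν = α+β; then α = μν and Var = μ(1−μ)/(ν+1).
ν = μ(1−μ)/Var − 1 = 0.21/0.0287 − 1 = 6.3171.
α = 0.3·6.3171 = 1.895, β = 0.7·6.3171 = 4.422.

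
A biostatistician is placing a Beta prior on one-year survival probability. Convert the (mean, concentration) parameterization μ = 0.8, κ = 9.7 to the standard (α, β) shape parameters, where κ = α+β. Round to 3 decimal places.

α = 7.760, β = 1.940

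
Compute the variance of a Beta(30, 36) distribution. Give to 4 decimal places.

0.0037

α+β = 66 and αβ = 1080, so Var = αβ/[(α+β)²(α+β+1)] = 1080/291852 = 0.0037.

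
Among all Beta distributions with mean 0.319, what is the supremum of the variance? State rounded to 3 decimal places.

For fixed mean μ the Beta variance is μ(1−μ)/(α+β+1), increasing as α+β decreases.
Its least upper bound (not attained) is μ(1−μ) = 0.319·0.681 = 0.217.

0.217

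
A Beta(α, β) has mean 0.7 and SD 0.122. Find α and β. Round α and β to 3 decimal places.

α = 9.176, β = 3.933

First σ² = 0.014884. Setting α = μn, β = (1−μ)n with n = α+β,
μ(1−μ)/(n+1) = 0.014884 ⇒ n+1 = 0.21/0.014884 = 14.1091 ⇒ n = 13.1091.
Hence α = 0.7×13.1091 = 9.176, β = 0.3×13.1091 = 3.933.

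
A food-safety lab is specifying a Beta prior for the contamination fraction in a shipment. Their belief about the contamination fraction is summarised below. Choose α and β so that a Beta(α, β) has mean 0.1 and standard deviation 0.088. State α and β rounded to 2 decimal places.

First σ² = 0.007744. Setting α = μn, β = (1−μ)n with n = α+β,
μ(1−μ)/(n+1) = 0.007744 ⇒ n+1 = 0.09/0.007744 = 11.6219 ⇒ n = 10.6219.
Hence α = 0.1×10.6219 = 1.06, β = 0.9×10.6219 = 9.56.

α = 1.06, β = 9.56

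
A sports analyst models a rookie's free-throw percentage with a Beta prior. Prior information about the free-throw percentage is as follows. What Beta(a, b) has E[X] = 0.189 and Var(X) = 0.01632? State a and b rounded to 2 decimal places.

a = 1.59, b = 6.81

By moment matching, a+b = μ(1−μ)/σ² − 1 = (0.189·0.811)/0.01632 − 1 = 9.3921 − 1 = 8.3921.
Since a/(a+b) = μ, a = 0.189·8.3921 = 1.59 and b = 0.811·8.3921 = 6.81.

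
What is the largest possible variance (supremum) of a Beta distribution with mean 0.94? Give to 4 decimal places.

0.0564

For fixed mean μ the Beta variance is μ(1−μ)/(α+β+1), increasing as α+β decreases.
Its least upper bound (not attained) is μ(1−μ) = 0.94·0.06 = 0.0564.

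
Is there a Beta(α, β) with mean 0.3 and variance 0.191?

Yes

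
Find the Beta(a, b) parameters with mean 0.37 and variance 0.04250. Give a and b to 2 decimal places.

a = 1.66, b = 2.83

By moment matching, a+b = μ(1−μ)/σ² − 1 = (0.37·0.63)/0.04250 − 1 = 5.4847 − 1 = 4.4847.
Since a/(a+b) = μ, a = 0.37·4.4847 = 1.66 and b = 0.63·4.4847 = 2.83.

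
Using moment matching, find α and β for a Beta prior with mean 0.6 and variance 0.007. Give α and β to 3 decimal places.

Let s = α+β. The Beta variance is μ(1−μ)/(s+1).
So s+1 = μ(1−μ)/σ² = (0.6×0.4)/0.007 = 0.24/0.007 = 34.2857, giving s = 33.2857.
Then α = μs = 0.6×33.2857 = 19.971 and β = (1−μ)s = 0.4×33.2857 = 13.314.

α = 19.971, β = 13.314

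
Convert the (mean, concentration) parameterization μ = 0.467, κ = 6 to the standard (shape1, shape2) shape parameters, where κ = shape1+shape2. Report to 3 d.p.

shape1 = μκ = 0.467×6 = 2.802 and shape2 = (1−μ)κ = 0.533×6 = 3.198.

shape1 = 2.802, shape2 = 3.198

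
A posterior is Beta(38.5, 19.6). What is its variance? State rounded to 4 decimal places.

α+β = 58.1 and αβ = 754.60, so Var = αβ/[(α+β)²(α+β+1)] = 754.60/199498.551 = 0.0038.

0.0038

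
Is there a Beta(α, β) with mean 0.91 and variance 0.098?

No

For any Beta, Var(X) < E[X]·(1−E[X]).
Here μ(1−μ) = 0.91×0.09 = 0.0819, and 0.098 ≥ 0.0819.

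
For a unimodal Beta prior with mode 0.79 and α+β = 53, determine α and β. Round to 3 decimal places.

α = 41.290, β = 11.710

For α,β>1 the mode is (α−1)/(α+β−2), so α = mode·(κ−2)+1 = 0.79×51+1 = 41.290.
And β = (1−mode)·(κ−2)+1 = 0.21×51+1 = 11.710.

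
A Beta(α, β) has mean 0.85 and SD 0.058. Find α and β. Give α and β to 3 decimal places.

First σ² = 0.003364. Setting α = μn, β = (1−μ)n with n = α+β,
μ(1−μ)/(n+1) = 0.003364 ⇒ n+1 = 0.1275/0.003364 = 37.9013 ⇒ n = 36.9013.
Hence α = 0.85×36.9013 = 31.366, β = 0.15×36.9013 = 5.535.

α = 31.366, β = 5.535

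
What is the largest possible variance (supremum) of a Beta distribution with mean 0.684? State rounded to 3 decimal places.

0.216

Var = μ(1−μ)/(α+β+1), which approaches μ(1−μ) as α+β → 0.
So the supremum is μ(1−μ) = 0.684×0.316 = 0.216.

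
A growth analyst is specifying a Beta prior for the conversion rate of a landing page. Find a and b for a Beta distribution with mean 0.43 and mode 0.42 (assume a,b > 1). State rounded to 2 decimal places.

With s = a+b: μ = a/s and mode = (a−1)/(s−2). Eliminating a = μs,
μs − 1 = m(s−2) ⇒ s(μ−m) = 1−2m ⇒ s = 0.16/0.01 = 16.0000.
So a = μs = 6.88, b = (1−μ)s = 9.12.

a = 6.88, b = 9.12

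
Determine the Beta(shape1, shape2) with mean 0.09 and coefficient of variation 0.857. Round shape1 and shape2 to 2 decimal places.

shape1 = 1.15, shape2 = 11.62

σ = CV·μ = 0.857×0.09 = 0.07713, so σ² = 0.005949.
s+1 = μ(1−μ)/σ² = 0.0819/0.005949 = 13.7669, so s = shape1+shape2 = 12.7669.
shape1 = μs = 1.15, shape2 = (1−μ)s = 11.62.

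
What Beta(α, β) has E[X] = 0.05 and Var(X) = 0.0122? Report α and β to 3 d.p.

α = 0.145, β = 2.749

By moment matching, α+β = μ(1−μ)/σ² − 1 = (0.05·0.95)/0.0122 − 1 = 3.8934 − 1 = 2.8934.
Since α/(α+β) = μ, α = 0.05·2.8934 = 0.145 and β = 0.95·2.8934 = 2.749.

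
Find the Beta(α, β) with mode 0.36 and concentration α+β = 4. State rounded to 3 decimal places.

α = 1.720, β = 2.280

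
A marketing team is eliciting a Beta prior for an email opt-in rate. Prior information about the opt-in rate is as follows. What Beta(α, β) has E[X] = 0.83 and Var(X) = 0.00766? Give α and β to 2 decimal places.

Let s = α+β. The Beta variance is μ(1−μ)/(s+1).
So s+1 = μ(1−μ)/σ² = (0.83×0.17)/0.00766 = 0.1411/0.00766 = 18.4204, giving s = 17.4204.
Then α = μs = 0.83×17.4204 = 14.46 and β = (1−μ)s = 0.17×17.4204 = 2.96.

α = 14.46, β = 2.96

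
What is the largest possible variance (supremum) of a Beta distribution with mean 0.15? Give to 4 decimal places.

0.1275

Var = μ(1−μ)/(α+β+1), which approaches μ(1−μ) as α+β → 0.
So the supremum is μ(1−μ) = 0.15×0.85 = 0.1275.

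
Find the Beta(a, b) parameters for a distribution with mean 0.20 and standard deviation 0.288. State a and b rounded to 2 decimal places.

a = 0.19, b = 0.74

Variance = 0.288² = 0.082944. The moment-matching identity a+b = μ(1−μ)/Var − 1 gives
a+b = 0.1600/0.082944 − 1 = 0.9290, so a = μ·0.9290 = 0.19 and b = (1−μ)·0.9290 = 0.74.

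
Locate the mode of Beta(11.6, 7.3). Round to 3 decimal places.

0.627

The density x^(α−1)(1−x)^(β−1) is maximised at (α−1)/(α+β−2) = 10.6/16.9 = 0.627.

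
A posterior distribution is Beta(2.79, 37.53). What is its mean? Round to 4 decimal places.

0.0692

The Beta mean is α/(α+β) = 2.79/(2.79+37.53) = 0.0692.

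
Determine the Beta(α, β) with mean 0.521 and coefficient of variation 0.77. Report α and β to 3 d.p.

Var = (CV·μ)² = (0.77×0.521)² = 0.160937.
α+β = μ(1−μ)/Var − 1 = 0.249559/0.160937 − 1 = 0.5507.
Thus α = 0.521·0.5507 = 0.287 and β = 0.479·0.5507 = 0.264.

α = 0.287, β = 0.264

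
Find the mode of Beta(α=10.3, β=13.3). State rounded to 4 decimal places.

The density x^(α−1)(1−x)^(β−1) is maximised at (α−1)/(α+β−2) = 9.3/21.6 = 0.4306.

0.4306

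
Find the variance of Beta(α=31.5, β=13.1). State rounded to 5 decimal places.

0.00455

α+β = 44.6 and αβ = 412.65, so Var = αβ/[(α+β)²(α+β+1)] = 412.65/90705.696 = 0.00455.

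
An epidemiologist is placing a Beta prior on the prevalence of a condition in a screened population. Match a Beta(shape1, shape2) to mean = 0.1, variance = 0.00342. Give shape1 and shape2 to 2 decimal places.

shape1 = 2.53, shape2 = 22.78

Write ν = shape1+shape2; then shape1 = μν and Var = μ(1−μ)/(ν+1).
ν = μ(1−μ)/Var − 1 = 0.09/0.00342 − 1 = 25.3158.
shape1 = 0.1·25.3158 = 2.53, shape2 = 0.9·25.3158 = 22.78.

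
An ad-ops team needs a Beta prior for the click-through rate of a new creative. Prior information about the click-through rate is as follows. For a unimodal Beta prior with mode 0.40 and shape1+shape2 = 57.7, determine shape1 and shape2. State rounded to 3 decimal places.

shape1 = 23.280, shape2 = 34.420

Since the density peak of Beta(shape1,shape2) is at (shape1−1)/(shape1+shape2−2),
shape1 = 1 + 0.40(57.7−2) = 23.280 and shape2 = 57.7 − 23.280 = 34.420.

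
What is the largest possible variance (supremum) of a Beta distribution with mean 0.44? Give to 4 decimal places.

0.2464

Var = μ(1−μ)/(α+β+1), which approaches μ(1−μ) as α+β → 0.
So the supremum is μ(1−μ) = 0.44×0.56 = 0.2464.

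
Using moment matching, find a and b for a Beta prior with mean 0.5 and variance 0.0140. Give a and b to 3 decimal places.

Write ν = a+b; then a = μν and Var = μ(1−μ)/(ν+1).
ν = μ(1−μ)/Var − 1 = 0.25/0.0140 − 1 = 16.8571.
a = 0.5·16.8571 = 8.429, b = 0.5·16.8571 = 8.429.

a = 8.429, b = 8.429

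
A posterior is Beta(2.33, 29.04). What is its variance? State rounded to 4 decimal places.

Var = αβ/[(α+β)²(α+β+1)] = (2.33×29.04)/(31.37²×32.37) = 67.6632/31854.569253 = 0.0021.

0.0021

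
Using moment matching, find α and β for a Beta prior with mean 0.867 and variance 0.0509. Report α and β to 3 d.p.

α = 1.097, β = 0.168

Let s = α+β. The Beta variance is μ(1−μ)/(s+1).
So s+1 = μ(1−μ)/σ² = (0.867×0.133)/0.0509 = 0.115311/0.0509 = 2.2654, giving s = 1.2654.
Then α = μs = 0.867×1.2654 = 1.097 and β = (1−μ)s = 0.133×1.2654 = 0.168.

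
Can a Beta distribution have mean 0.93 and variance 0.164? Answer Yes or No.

No

The Beta variance bound is σ² < μ(1−μ).
Here μ(1−μ) = 0.93×0.07 = 0.0651, and 0.164 ≥ 0.0651.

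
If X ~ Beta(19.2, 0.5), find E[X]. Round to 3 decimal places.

E[X] = α/(α+β) = 19.2/19.7 = 0.975.

0.975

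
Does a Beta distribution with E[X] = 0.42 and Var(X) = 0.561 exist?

No

The Beta variance bound is σ² < μ(1−μ).
Here μ(1−μ) = 0.42×0.58 = 0.2436, and 0.561 ≥ 0.2436.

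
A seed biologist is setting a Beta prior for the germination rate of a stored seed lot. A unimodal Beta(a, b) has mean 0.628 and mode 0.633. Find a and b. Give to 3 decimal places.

a = 33.410, b = 19.790

With s = a+b: μ = a/s and mode = (a−1)/(s−2). Eliminating a = μs,
μs − 1 = m(s−2) ⇒ s(μ−m) = 1−2m ⇒ s = -0.266/-0.005 = 53.2000.
So a = μs = 33.410, b = (1−μ)s = 19.790.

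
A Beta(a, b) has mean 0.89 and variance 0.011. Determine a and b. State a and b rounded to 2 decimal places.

a = 7.03, b = 0.87

By moment matching, a+b = μ(1−μ)/σ² − 1 = (0.89·0.11)/0.011 − 1 = 8.9000 − 1 = 7.9000.
Since a/(a+b) = μ, a = 0.89·7.9000 = 7.03 and b = 0.11·7.9000 = 0.87.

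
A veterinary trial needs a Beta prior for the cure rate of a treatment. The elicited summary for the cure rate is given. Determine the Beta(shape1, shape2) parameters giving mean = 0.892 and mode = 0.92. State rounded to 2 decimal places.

With s = shape1+shape2: μ = shape1/s and mode = (shape1−1)/(s−2). Eliminating shape1 = μs,
μs − 1 = m(s−2) ⇒ s(μ−m) = 1−2m ⇒ s = -0.84/-0.028 = 30.0000.
So shape1 = μs = 26.76, shape2 = (1−μ)s = 3.24.

shape1 = 26.76, shape2 = 3.24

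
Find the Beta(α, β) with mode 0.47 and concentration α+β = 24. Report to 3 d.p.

α = 11.340, β = 12.660

For α,β>1 the mode is (α−1)/(α+β−2), so α = mode·(κ−2)+1 = 0.47×22+1 = 11.340.
And β = (1−mode)·(κ−2)+1 = 0.53×22+1 = 12.660.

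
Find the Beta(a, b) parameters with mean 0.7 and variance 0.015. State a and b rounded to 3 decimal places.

a = 9.100, b = 3.900

Let s = a+b. The Beta variance is μ(1−μ)/(s+1).
So s+1 = μ(1−μ)/σ² = (0.7×0.3)/0.015 = 0.21/0.015 = 14.0000, giving s = 13.0000.
Then a = μs = 0.7×13.0000 = 9.100 and b = (1−μ)s = 0.3×13.0000 = 3.900.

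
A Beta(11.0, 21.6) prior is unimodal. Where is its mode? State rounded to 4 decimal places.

0.3268

The density x^(α−1)(1−x)^(β−1) is maximised at (α−1)/(α+β−2) = 10.0/30.6 = 0.3268.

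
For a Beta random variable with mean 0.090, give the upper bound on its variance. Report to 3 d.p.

0.082

For fixed mean μ the Beta variance is μ(1−μ)/(α+β+1), increasing as α+β decreases.
Its least upper bound (not attained) is μ(1−μ) = 0.090·0.910 = 0.082.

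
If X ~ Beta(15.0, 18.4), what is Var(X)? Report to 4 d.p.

0.0072

α+β = 33.4 and αβ = 276.00, so Var = αβ/[(α+β)²(α+β+1)] = 276.00/38375.264 = 0.0072.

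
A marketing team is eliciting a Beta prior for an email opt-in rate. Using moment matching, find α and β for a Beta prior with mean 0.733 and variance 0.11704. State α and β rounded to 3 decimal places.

α = 0.493, β = 0.179

Write ν = α+β; then α = μν and Var = μ(1−μ)/(ν+1).
ν = μ(1−μ)/Var − 1 = 0.195711/0.11704 − 1 = 0.6722.
α = 0.733·0.6722 = 0.493, β = 0.267·0.6722 = 0.179.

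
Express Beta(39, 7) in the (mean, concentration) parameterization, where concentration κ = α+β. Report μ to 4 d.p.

μ = 0.8478, κ = 46

κ = α+β = 39+7 = 46; μ = α/κ = 39/46 = 0.8478.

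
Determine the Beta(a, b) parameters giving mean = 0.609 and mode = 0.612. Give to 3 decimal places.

a = 45.472, b = 29.195

With s = a+b: μ = a/s and mode = (a−1)/(s−2). Eliminating a = μs,
μs − 1 = m(s−2) ⇒ s(μ−m) = 1−2m ⇒ s = -0.224/-0.003 = 74.6667.
So a = μs = 45.472, b = (1−μ)s = 29.195.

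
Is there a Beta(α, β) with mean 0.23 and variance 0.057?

For any Beta, Var(X) < E[X]·(1−E[X]).
Here μ(1−μ) = 0.23×0.77 = 0.1771, and 0.057 < 0.1771.

Yes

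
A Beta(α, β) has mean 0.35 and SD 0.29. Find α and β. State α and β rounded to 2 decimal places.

First σ² = 0.0841. Setting α = μn, β = (1−μ)n with n = α+β,
μ(1−μ)/(n+1) = 0.0841 ⇒ n+1 = 0.2275/0.0841 = 2.7051 ⇒ n = 1.7051.
Hence α = 0.35×1.7051 = 0.60, β = 0.65×1.7051 = 1.11.

α = 0.60, β = 1.11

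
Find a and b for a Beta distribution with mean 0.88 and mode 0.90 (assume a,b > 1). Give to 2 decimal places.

a = 35.20, b = 4.80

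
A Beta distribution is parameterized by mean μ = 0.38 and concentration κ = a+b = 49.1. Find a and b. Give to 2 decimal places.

a = μκ = 0.38×49.1 = 18.66 and b = (1−μ)κ = 0.62×49.1 = 30.44.

a = 18.66, b = 30.44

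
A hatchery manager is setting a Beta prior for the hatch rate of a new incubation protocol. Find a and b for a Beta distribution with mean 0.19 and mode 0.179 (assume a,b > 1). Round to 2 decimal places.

a = 11.09, b = 47.27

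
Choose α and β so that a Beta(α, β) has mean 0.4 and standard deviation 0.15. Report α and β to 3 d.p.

First σ² = 0.0225. Setting α = μn, β = (1−μ)n with n = α+β,
μ(1−μ)/(n+1) = 0.0225 ⇒ n+1 = 0.24/0.0225 = 10.6667 ⇒ n = 9.6667.
Hence α = 0.4×9.6667 = 3.867, β = 0.6×9.6667 = 5.800.

α = 3.867, β = 5.800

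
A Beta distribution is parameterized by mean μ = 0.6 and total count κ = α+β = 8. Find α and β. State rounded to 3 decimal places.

α = 4.800, β = 3.200

α = μκ = 0.6×8 = 4.800 and β = (1−μ)κ = 0.4×8 = 3.200.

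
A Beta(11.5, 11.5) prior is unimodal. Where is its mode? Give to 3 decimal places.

0.500

The density x^(α−1)(1−x)^(β−1) is maximised at (α−1)/(α+β−2) = 10.5/21.0 = 0.500.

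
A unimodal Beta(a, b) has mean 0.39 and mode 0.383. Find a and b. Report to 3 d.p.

With s = a+b: μ = a/s and mode = (a−1)/(s−2). Eliminating a = μs,
μs − 1 = m(s−2) ⇒ s(μ−m) = 1−2m ⇒ s = 0.234/0.007 = 33.4286.
So a = μs = 13.037, b = (1−μ)s = 20.391.

a = 13.037, b = 20.391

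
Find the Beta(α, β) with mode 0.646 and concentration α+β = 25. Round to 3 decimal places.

α = 15.858, β = 9.142

Mode = (α−1)/(κ−2) with κ = α+β, so α−1 = 0.646·23 = 14.858.
α = 15.858; β = κ − α = 9.142.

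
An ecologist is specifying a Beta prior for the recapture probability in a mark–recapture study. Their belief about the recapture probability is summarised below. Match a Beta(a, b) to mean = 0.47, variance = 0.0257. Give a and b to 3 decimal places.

Write ν = a+b; then a = μν and Var = μ(1−μ)/(ν+1).
ν = μ(1−μ)/Var − 1 = 0.2491/0.0257 − 1 = 8.6926.
a = 0.47·8.6926 = 4.086, b = 0.53·8.6926 = 4.607.

a = 4.086, b = 4.607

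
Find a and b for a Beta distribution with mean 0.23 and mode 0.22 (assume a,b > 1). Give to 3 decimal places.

With s = a+b: μ = a/s and mode = (a−1)/(s−2). Eliminating a = μs,
μs − 1 = m(s−2) ⇒ s(μ−m) = 1−2m ⇒ s = 0.56/0.01 = 56.0000.
So a = μs = 12.880, b = (1−μ)s = 43.120.

a = 12.880, b = 43.120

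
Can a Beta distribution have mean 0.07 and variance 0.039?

Yes

The Beta variance bound is σ² < μ(1−μ).
Here μ(1−μ) = 0.07×0.93 = 0.0651, and 0.039 < 0.0651.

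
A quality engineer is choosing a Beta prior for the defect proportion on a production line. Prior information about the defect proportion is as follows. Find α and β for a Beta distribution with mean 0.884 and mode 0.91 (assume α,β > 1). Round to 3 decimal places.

With s = α+β: μ = α/s and mode = (α−1)/(s−2). Eliminating α = μs,
μs − 1 = m(s−2) ⇒ s(μ−m) = 1−2m ⇒ s = -0.82/-0.026 = 31.5385.
So α = μs = 27.880, β = (1−μ)s = 3.658.

α = 27.880, β = 3.658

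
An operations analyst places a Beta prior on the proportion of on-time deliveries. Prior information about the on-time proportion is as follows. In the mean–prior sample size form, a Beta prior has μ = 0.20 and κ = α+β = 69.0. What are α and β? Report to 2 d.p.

α = 13.80, β = 55.20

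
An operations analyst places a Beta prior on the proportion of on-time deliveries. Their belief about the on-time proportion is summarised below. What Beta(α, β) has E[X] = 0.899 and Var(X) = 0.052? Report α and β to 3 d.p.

Let s = α+β. The Beta variance is μ(1−μ)/(s+1).
So s+1 = μ(1−μ)/σ² = (0.899×0.101)/0.052 = 0.090799/0.052 = 1.7461, giving s = 0.7461.
Then α = μs = 0.899×0.7461 = 0.671 and β = (1−μ)s = 0.101×0.7461 = 0.075.

α = 0.671, β = 0.075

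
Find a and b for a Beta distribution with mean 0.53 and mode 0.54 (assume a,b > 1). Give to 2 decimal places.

Let s = a+b. Mean gives a = μs = 0.53s; mode gives (a−1)/(s−2) = 0.54.
Substituting: 0.53s − 1 = 0.54(s−2) = 0.54s − 1.08, so -0.01s = -0.08 and s = 8.0000.
Then a = 0.53×8.0000 = 4.24 and b = s−a = 3.76.

a = 4.24, b = 3.76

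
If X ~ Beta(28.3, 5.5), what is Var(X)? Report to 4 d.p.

0.0039

Var = αβ/[(α+β)²(α+β+1)] = (28.3×5.5)/(33.8²×34.8) = 155.65/39756.912 = 0.0039.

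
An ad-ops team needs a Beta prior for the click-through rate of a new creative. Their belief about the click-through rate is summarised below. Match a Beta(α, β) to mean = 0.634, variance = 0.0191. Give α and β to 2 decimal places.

α = 7.07, β = 4.08

Let s = α+β. The Beta variance is μ(1−μ)/(s+1).
So s+1 = μ(1−μ)/σ² = (0.634×0.366)/0.0191 = 0.232044/0.0191 = 12.1489, giving s = 11.1489.
Then α = μs = 0.634×11.1489 = 7.07 and β = (1−μ)s = 0.366×11.1489 = 4.08.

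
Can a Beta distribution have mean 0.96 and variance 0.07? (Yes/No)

No

For any Beta, Var(X) < E[X]·(1−E[X]).
Here μ(1−μ) = 0.96×0.04 = 0.0384, and 0.07 ≥ 0.0384.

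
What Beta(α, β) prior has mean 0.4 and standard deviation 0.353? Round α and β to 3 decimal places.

α = 0.370, β = 0.556

Variance = 0.353² = 0.124609. The moment-matching identity α+β = μ(1−μ)/Var − 1 gives
α+β = 0.24/0.124609 − 1 = 0.9260, so α = μ·0.9260 = 0.370 and β = (1−μ)·0.9260 = 0.556.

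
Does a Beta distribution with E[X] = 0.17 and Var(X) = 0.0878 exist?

Yes

The Beta variance bound is σ² < μ(1−μ).
Here μ(1−μ) = 0.17×0.83 = 0.1411, and 0.0878 < 0.1411.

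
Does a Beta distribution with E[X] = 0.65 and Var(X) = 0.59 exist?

No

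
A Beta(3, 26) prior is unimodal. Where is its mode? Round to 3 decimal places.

0.074

With α,β > 1, mode = (α−1)/(α+β−2) = 2/27 = 0.074.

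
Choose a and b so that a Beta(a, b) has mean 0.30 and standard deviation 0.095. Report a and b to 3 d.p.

First σ² = 0.009025. Setting a = μn, b = (1−μ)n with n = a+b,
μ(1−μ)/(n+1) = 0.009025 ⇒ n+1 = 0.2100/0.009025 = 23.2687 ⇒ n = 22.2687.
Hence a = 0.30×22.2687 = 6.681, b = 0.70×22.2687 = 15.588.

a = 6.681, b = 15.588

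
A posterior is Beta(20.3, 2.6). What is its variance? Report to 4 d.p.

0.0042

μ = 20.3/22.9 = 0.886463; Var = μ(1−μ)/(α+β+1) = 0.1006464/23.9 = 0.0042.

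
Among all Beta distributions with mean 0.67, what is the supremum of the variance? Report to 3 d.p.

For fixed mean μ the Beta variance is μ(1−μ)/(α+β+1), increasing as α+β decreases.
Its least upper bound (not attained) is μ(1−μ) = 0.67·0.33 = 0.221.

0.221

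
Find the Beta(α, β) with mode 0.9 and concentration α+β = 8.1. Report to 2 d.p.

α = 6.49, β = 1.61

Since the density peak of Beta(α,β) is at (α−1)/(α+β−2),
α = 1 + 0.9(8.1−2) = 6.49 and β = 8.1 − 6.49 = 1.61.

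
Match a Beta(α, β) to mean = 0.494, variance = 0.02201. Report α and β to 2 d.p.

α = 5.12, β = 5.24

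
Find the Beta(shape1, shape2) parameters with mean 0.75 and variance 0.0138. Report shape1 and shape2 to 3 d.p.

shape1 = 9.440, shape2 = 3.147

Write ν = shape1+shape2; then shape1 = μν and Var = μ(1−μ)/(ν+1).
ν = μ(1−μ)/Var − 1 = 0.1875/0.0138 − 1 = 12.5870.
shape1 = 0.75·12.5870 = 9.440, shape2 = 0.25·12.5870 = 3.147.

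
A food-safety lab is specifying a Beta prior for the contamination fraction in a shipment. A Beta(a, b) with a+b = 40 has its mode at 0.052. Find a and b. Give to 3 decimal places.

a = 2.976, b = 37.024

Mode = (a−1)/(κ−2) with κ = a+b, so a−1 = 0.052·38 = 1.976.
a = 2.976; b = κ − a = 37.024.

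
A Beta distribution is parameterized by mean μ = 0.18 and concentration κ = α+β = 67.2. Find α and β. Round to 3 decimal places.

α = 12.096, β = 55.104

Split κ in proportion μ : (1−μ): α = 0.18·67.2 = 12.096, β = 67.2 − 12.096 = 55.104.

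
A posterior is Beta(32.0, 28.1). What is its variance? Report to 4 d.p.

0.0041

μ = 32.0/60.1 = 0.532446; Var = μ(1−μ)/(α+β+1) = 0.2489473/61.1 = 0.0041.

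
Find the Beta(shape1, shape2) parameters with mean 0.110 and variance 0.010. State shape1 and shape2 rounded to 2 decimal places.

shape1 = 0.97, shape2 = 7.82

By moment matching, shape1+shape2 = μ(1−μ)/σ² − 1 = (0.110·0.890)/0.010 − 1 = 9.7900 − 1 = 8.7900.
Since shape1/(shape1+shape2) = μ, shape1 = 0.110·8.7900 = 0.97 and shape2 = 0.890·8.7900 = 7.82.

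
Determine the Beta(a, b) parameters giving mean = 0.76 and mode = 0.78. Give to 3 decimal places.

a = 21.280, b = 6.720

With s = a+b: μ = a/s and mode = (a−1)/(s−2). Eliminating a = μs,
μs − 1 = m(s−2) ⇒ s(μ−m) = 1−2m ⇒ s = -0.56/-0.02 = 28.0000.
So a = μs = 21.280, b = (1−μ)s = 6.720.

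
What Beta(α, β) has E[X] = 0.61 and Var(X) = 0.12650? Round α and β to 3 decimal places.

α = 0.537, β = 0.343

Let s = α+β. The Beta variance is μ(1−μ)/(s+1).
So s+1 = μ(1−μ)/σ² = (0.61×0.39)/0.12650 = 0.2379/0.12650 = 1.8806, giving s = 0.8806.
Then α = μs = 0.61×0.8806 = 0.537 and β = (1−μ)s = 0.39×0.8806 = 0.343.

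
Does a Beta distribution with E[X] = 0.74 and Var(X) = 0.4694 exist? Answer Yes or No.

A Beta with mean μ has variance μ(1−μ)/(α+β+1) < μ(1−μ).
Here μ(1−μ) = 0.74×0.26 = 0.1924, and 0.4694 ≥ 0.1924.

No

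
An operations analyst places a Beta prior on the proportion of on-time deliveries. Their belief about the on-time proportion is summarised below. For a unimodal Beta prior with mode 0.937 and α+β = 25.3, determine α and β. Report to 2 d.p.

α = 22.83, β = 2.47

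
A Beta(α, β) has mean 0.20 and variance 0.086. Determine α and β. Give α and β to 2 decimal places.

By moment matching, α+β = μ(1−μ)/σ² − 1 = (0.20·0.80)/0.086 − 1 = 1.8605 − 1 = 0.8605.
Since α/(α+β) = μ, α = 0.20·0.8605 = 0.17 and β = 0.80·0.8605 = 0.69.

α = 0.17, β = 0.69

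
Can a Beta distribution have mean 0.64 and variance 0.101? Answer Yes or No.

For any Beta, Var(X) < E[X]·(1−E[X]).
Here μ(1−μ) = 0.64×0.36 = 0.2304, and 0.101 < 0.2304.

Yes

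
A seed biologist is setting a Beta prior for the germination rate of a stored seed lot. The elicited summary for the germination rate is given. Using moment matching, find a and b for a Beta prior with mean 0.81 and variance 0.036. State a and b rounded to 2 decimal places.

a = 2.65, b = 0.62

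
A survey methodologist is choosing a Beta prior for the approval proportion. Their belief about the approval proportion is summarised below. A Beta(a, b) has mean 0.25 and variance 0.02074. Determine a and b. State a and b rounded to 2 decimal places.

a = 2.01, b = 6.03

By moment matching, a+b = μ(1−μ)/σ² − 1 = (0.25·0.75)/0.02074 − 1 = 9.0405 − 1 = 8.0405.
Since a/(a+b) = μ, a = 0.25·8.0405 = 2.01 and b = 0.75·8.0405 = 6.03.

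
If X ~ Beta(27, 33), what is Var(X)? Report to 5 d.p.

0.00406

α+β = 60 and αβ = 891, so Var = αβ/[(α+β)²(α+β+1)] = 891/219600 = 0.00406.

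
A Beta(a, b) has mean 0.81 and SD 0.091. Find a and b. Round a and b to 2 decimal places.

a = 14.24, b = 3.34

σ² = 0.091² = 0.008281.
With s = a+b, Var = μ(1−μ)/(s+1), so s+1 = (0.81×0.19)/0.008281 = 18.5847 and s = 17.5847.
a = μs = 14.24, b = (1−μ)s = 3.34.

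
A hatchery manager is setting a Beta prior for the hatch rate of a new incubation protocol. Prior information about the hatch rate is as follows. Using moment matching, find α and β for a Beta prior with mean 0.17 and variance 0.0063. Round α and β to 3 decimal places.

α = 3.637, β = 17.759

Let s = α+β. The Beta variance is μ(1−μ)/(s+1).
So s+1 = μ(1−μ)/σ² = (0.17×0.83)/0.0063 = 0.1411/0.0063 = 22.3968, giving s = 21.3968.
Then α = μs = 0.17×21.3968 = 3.637 and β = (1−μ)s = 0.83×21.3968 = 17.759.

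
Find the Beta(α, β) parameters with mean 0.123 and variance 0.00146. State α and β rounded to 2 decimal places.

α = 8.96, β = 63.92

Write ν = α+β; then α = μν and Var = μ(1−μ)/(ν+1).
ν = μ(1−μ)/Var − 1 = 0.107871/0.00146 − 1 = 72.8842.
α = 0.123·72.8842 = 8.96, β = 0.877·72.8842 = 63.92.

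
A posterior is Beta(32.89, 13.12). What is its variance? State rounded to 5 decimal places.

α+β = 46.01 and αβ = 431.5168, so Var = αβ/[(α+β)²(α+β+1)] = 431.5168/99516.413901 = 0.00434.

0.00434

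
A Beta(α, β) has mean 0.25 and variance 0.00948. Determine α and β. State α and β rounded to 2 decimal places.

Write ν = α+β; then α = μν and Var = μ(1−μ)/(ν+1).
ν = μ(1−μ)/Var − 1 = 0.1875/0.00948 − 1 = 18.7785.
α = 0.25·18.7785 = 4.69, β = 0.75·18.7785 = 14.08.

α = 4.69, β = 14.08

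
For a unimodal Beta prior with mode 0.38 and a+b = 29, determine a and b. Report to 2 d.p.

Mode = (a−1)/(κ−2) with κ = a+b, so a−1 = 0.38·27 = 10.26.
a = 11.26; b = κ − a = 17.74.

a = 11.26, b = 17.74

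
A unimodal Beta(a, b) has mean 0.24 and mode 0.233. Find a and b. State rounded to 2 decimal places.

a = 18.31, b = 57.98

Let s = a+b. Mean gives a = μs = 0.24s; mode gives (a−1)/(s−2) = 0.233.
Substituting: 0.24s − 1 = 0.233(s−2) = 0.233s − 0.466, so 0.007s = 0.534 and s = 76.2857.
Then a = 0.24×76.2857 = 18.31 and b = s−a = 57.98.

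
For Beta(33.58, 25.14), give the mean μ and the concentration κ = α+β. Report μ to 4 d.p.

μ = 0.5719, κ = 58.72

κ = α+β = 33.58+25.14 = 58.72; μ = α/κ = 33.58/58.72 = 0.5719.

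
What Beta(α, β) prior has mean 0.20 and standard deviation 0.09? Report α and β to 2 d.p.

α = 3.75, β = 15.00

First σ² = 0.0081. Setting α = μn, β = (1−μ)n with n = α+β,
μ(1−μ)/(n+1) = 0.0081 ⇒ n+1 = 0.1600/0.0081 = 19.7531 ⇒ n = 18.7531.
Hence α = 0.20×18.7531 = 3.75, β = 0.80×18.7531 = 15.00.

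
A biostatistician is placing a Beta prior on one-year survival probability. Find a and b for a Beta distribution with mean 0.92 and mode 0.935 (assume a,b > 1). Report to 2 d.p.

a = 53.36, b = 4.64

Let s = a+b. Mean gives a = μs = 0.92s; mode gives (a−1)/(s−2) = 0.935.
Substituting: 0.92s − 1 = 0.935(s−2) = 0.935s − 1.870, so -0.015s = -0.870 and s = 58.0000.
Then a = 0.92×58.0000 = 53.36 and b = s−a = 4.64.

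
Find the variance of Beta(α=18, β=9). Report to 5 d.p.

0.00794

μ = 18/27 = 0.666667; Var = μ(1−μ)/(α+β+1) = 0.2222222/28 = 0.00794.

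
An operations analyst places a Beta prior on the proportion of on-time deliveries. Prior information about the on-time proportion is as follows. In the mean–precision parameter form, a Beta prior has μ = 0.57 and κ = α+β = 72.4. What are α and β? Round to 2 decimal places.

α = μκ = 0.57×72.4 = 41.27 and β = (1−μ)κ = 0.43×72.4 = 31.13.

α = 41.27, β = 31.13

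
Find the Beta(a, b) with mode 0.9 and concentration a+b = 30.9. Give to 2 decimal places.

Since the density peak of Beta(a,b) is at (a−1)/(a+b−2),
a = 1 + 0.9(30.9−2) = 27.01 and b = 30.9 − 27.01 = 3.89.

a = 27.01, b = 3.89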